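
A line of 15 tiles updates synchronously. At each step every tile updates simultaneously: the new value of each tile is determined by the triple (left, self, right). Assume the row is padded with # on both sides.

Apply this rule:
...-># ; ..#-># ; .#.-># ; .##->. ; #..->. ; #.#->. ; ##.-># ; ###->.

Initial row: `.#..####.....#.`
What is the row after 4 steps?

.#.#.###.....#.

step 1: .#.#...#.#####.
step 2: .#.#.###.....#.
step 3: .#.#...#.#####.  (repeats step 1; period 2)
step 4: .#.#.###.....#.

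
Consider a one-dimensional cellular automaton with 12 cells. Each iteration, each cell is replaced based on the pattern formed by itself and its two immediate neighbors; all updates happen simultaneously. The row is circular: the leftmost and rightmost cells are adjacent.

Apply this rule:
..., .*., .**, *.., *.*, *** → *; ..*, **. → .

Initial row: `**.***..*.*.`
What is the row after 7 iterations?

*.***.*.****
.***.*******
***.*******.
**.*******.*
*.*******.**
.*******.***
*******.***.

*******.***.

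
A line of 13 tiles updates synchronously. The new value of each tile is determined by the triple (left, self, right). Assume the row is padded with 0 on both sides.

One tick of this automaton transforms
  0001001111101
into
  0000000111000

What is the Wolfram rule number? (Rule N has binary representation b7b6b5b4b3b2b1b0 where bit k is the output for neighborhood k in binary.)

128

position 7: 111 → 1  (bit 7 = 1)
position 10: 110 → 0  (bit 6 = 0)
position 11: 101 → 0  (bit 5 = 0)
position 4: 100 → 0  (bit 4 = 0)
position 6: 011 → 0  (bit 3 = 0)
position 3: 010 → 0  (bit 2 = 0)
position 2: 001 → 0  (bit 1 = 0)
position 0: 000 → 0  (bit 0 = 0)
bits b7..b0 = 10000000 = 128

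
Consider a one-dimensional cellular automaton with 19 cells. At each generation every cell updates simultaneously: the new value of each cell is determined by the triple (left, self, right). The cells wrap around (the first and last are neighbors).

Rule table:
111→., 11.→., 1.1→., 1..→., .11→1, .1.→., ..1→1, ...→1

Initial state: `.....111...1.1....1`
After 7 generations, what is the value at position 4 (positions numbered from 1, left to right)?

1

.11111...11....111.
11.....111..1111...
1..11111...11....11
..11.....111..1111.
111..11111...11....
1...11.....111..111
..111..11111...11..
position 4 holds 1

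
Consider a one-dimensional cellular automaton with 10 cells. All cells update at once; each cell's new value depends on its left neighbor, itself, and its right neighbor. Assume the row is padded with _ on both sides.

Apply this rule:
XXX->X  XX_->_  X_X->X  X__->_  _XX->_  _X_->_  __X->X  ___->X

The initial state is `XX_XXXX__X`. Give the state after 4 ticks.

__X_XX__X_
XX_X___X__
__X__XX__X
XX__X___X_

XX__X___X_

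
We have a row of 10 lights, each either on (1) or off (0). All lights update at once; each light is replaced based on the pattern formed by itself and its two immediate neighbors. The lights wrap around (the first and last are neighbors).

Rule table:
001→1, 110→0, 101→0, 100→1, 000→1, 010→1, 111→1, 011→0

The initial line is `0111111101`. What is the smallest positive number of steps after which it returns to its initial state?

step 1: 0011111001
step 2: 1101110111
step 3: 1000100011
step 4: 0111111101

4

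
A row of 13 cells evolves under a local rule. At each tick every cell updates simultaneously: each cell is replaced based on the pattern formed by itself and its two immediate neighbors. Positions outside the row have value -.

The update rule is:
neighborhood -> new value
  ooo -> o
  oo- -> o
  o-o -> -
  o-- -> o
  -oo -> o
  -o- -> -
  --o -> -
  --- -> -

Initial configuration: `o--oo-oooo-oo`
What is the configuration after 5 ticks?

---oo-oooo-oo

-o-oo-oooo-oo
---oo-oooo-oo
---oo-oooo-oo  (fixed point — unchanged through tick 5)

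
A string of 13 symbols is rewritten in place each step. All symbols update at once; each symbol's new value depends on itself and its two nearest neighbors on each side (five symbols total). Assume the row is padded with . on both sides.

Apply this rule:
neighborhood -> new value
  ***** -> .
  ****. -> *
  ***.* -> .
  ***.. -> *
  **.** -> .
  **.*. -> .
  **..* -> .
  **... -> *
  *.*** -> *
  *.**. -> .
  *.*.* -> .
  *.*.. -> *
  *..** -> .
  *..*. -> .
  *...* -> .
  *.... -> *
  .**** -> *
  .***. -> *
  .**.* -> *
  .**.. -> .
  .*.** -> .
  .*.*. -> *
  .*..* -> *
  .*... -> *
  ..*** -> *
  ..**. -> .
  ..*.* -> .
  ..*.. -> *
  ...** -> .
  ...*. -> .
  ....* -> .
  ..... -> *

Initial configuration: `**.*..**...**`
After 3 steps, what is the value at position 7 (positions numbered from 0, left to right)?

.*.**...*....
.....*..*****
***..**.**.**
position 7 holds .

.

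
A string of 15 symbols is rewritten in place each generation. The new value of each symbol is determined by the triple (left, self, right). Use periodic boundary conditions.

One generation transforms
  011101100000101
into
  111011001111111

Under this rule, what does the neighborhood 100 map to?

At position 7 the neighborhood is 100; the next row has 0 there.

0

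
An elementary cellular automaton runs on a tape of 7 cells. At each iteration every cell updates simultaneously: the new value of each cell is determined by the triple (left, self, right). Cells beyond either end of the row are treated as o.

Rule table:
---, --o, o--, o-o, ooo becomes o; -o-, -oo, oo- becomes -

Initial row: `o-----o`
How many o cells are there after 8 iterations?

-ooooo-
o-ooo-o
-o-o-o-
o-o-o-o
-o-o-o-  (repeats iteration 3; period 2)
iteration 8: o-o-o-o
count of o: 4

4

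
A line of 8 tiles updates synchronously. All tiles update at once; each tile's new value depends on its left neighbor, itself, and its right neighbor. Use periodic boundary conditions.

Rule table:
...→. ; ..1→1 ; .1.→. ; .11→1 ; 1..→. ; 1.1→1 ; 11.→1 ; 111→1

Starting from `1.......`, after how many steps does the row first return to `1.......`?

8

.......1
......1.
.....1..
....1...
...1....
..1.....
.1......
1.......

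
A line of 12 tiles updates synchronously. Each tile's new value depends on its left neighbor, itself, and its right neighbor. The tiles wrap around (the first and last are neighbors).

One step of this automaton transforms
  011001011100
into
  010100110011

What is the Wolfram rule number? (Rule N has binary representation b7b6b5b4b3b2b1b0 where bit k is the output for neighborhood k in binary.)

position 8: 111 → 0  (bit 7 = 0)
position 2: 110 → 0  (bit 6 = 0)
position 6: 101 → 1  (bit 5 = 1)
position 3: 100 → 1  (bit 4 = 1)
position 1: 011 → 1  (bit 3 = 1)
position 5: 010 → 0  (bit 2 = 0)
position 0: 001 → 0  (bit 1 = 0)
position 11: 000 → 1  (bit 0 = 1)
bits b7..b0 = 00111001 = 57

57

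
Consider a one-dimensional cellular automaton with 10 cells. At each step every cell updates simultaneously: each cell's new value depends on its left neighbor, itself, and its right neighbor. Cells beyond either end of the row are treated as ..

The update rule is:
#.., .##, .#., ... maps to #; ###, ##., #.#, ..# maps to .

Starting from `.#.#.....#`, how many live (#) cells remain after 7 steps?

7

.#.#####.#
.#.#.....#  (repeats step 0; period 2)
step 7: .#.#####.#
count of #: 7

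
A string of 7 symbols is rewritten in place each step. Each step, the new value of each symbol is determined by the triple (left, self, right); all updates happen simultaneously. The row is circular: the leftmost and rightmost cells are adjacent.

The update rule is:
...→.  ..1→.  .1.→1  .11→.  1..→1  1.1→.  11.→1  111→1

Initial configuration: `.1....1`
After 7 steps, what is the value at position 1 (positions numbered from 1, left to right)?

1

.11...1
..11..1
1..11.1
11..1..
.11.11.
..1..11
1.11..1
position 1 holds 1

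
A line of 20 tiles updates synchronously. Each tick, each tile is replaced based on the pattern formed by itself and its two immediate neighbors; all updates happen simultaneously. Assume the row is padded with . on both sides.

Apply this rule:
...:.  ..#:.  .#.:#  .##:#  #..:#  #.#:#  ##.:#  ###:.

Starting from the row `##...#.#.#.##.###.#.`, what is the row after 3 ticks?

#######.......#.##.#

###..##########.####
#.##.#........###..#
#######.......#.##.#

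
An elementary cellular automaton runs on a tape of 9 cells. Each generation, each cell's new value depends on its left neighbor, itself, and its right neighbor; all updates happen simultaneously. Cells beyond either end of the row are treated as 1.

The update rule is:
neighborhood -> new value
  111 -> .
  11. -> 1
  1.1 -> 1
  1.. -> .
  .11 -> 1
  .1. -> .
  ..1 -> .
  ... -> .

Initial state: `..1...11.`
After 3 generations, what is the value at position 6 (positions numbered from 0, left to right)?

......111
......1..
.........
position 6 holds .

.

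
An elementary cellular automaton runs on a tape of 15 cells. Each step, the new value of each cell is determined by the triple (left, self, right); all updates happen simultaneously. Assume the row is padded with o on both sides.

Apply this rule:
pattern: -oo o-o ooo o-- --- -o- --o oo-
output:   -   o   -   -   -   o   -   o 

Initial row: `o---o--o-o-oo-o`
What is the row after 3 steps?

o---o------oo--

step 1: o---o--oooo-oo-
step 2: o---o-----oo-oo
step 3: o---o------oo--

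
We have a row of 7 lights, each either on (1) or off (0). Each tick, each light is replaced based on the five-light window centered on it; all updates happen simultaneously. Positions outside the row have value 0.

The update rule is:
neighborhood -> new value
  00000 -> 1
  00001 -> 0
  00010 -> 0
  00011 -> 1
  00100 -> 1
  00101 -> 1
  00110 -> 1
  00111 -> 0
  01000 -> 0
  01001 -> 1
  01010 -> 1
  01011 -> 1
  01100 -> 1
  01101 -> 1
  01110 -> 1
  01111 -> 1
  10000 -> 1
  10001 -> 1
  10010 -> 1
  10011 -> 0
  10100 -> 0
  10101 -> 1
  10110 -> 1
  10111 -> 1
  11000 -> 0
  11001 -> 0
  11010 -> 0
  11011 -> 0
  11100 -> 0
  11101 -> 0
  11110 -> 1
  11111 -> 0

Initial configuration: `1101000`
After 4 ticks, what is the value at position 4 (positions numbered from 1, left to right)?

tick 1: 1100011
tick 2: 1101111
tick 3: 1101110
tick 4: 1101100
position 4 holds 1

1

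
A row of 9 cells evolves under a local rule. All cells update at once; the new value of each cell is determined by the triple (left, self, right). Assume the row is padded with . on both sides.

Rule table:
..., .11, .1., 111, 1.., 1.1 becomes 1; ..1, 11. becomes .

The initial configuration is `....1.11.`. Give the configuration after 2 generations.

111.111.1
11.111.11

11.111.11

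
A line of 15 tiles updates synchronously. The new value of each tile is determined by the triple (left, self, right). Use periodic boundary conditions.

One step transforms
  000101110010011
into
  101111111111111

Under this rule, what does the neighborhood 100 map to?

At position 0 the neighborhood is 100; the next row has 1 there.

1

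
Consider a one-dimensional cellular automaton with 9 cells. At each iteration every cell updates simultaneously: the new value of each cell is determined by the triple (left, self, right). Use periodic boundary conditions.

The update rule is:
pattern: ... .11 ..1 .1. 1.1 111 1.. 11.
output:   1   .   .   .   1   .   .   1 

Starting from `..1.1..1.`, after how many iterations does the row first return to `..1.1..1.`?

iteration 1: 1..1.....
iteration 2: .....111.
iteration 3: 1111...1.
iteration 4: ...1.1..1
iteration 5: .1..1....
iteration 6: ......111
iteration 7: .1111...1
iteration 8: 1...1.1..
iteration 9: ..1..1...
iteration 10: 1......11
iteration 11: 1.1111...
iteration 12: .1...1.1.
iteration 13: ...1..1..
iteration 14: 11......1
iteration 15: .1.1111..
iteration 16: ..1...1.1
iteration 17: ....1..1.
iteration 18: 111......
iteration 19: ..1.1111.
iteration 20: 1..1...1.
iteration 21: .....1..1
iteration 22: .111.....
iteration 23: ...1.1111
iteration 24: .1..1...1
iteration 25: 1.....1..
iteration 26: ..111....
iteration 27: 1...1.111
iteration 28: 1.1..1...
iteration 29: .1.....1.
iteration 30: ...111...
iteration 31: 11...1.11
iteration 32: .1.1..1..
iteration 33: ..1.....1
iteration 34: ....111..
iteration 35: 111...1.1
iteration 36: ..1.1..1.

36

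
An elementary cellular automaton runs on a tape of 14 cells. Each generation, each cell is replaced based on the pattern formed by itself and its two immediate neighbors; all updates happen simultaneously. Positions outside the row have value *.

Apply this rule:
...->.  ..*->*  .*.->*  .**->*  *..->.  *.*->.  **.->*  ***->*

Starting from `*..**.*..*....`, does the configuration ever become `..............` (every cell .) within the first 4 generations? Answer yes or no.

no

*.***.*.**...*
*.***.*.**..**
*.***.*.**.***
*.***.*.**.***
generation 4 is *.***.*.**.***, still not uniform .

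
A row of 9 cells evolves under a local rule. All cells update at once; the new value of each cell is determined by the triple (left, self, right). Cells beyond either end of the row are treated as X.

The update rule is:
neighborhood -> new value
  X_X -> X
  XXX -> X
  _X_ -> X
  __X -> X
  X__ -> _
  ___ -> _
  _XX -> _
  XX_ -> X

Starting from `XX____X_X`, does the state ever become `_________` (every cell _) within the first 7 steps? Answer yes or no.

no

XX___XXX_
XX__X_XXX
XX_XXX_XX
XXX_XXX_X
XXXX_XXX_
XXXXX_XXX
XXXXXX_XX
step 7 is XXXXXX_XX, still not uniform _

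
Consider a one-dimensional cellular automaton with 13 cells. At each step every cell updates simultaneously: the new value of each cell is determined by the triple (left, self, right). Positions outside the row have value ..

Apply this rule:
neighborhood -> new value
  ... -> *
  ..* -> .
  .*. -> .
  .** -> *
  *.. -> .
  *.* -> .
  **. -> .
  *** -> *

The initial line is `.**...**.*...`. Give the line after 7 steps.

.*..*.*....**
........**.*.
*******.*....
******....***
*****..**.**.
****...*..*..
***..*......*

***..*......*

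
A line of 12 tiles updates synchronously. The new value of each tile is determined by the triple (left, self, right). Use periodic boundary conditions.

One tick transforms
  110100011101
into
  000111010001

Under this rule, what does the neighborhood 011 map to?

1

At position 7 the neighborhood is 011; the next row has 1 there.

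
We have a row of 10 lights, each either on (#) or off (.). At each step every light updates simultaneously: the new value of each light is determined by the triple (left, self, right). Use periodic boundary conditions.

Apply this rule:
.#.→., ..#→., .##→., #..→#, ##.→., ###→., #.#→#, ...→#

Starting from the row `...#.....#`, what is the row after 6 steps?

#.....#...

##..####..
..#.....#.
#..####..#
.#.....#..
..####..##
#.....#...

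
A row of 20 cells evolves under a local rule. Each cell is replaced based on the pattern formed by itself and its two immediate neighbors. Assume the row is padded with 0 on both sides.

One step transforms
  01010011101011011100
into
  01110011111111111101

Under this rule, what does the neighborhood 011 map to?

At position 6 the neighborhood is 011; the next row has 1 there.

1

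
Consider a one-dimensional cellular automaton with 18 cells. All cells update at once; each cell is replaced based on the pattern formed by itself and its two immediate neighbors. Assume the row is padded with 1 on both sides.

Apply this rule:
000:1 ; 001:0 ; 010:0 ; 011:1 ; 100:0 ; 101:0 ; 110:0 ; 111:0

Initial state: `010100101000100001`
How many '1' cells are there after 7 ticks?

000000000010001101
011111111000101001
010000000010000001
000111111000111101
010100000010100001
000001111000001101
011101000011101001
count of 1: 9

9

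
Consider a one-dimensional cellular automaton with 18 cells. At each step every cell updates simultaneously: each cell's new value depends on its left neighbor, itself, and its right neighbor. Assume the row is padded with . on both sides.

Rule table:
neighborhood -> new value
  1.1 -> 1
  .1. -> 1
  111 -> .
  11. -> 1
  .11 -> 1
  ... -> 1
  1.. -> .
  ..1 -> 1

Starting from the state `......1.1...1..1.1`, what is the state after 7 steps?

111111111.111.1111
1.......111.111..1
1.1111111.111.1.11
111.....111.111111
1.1.11111.111....1
11111...111.1.1111
1...1.111.11111..1

1...1.111.11111..1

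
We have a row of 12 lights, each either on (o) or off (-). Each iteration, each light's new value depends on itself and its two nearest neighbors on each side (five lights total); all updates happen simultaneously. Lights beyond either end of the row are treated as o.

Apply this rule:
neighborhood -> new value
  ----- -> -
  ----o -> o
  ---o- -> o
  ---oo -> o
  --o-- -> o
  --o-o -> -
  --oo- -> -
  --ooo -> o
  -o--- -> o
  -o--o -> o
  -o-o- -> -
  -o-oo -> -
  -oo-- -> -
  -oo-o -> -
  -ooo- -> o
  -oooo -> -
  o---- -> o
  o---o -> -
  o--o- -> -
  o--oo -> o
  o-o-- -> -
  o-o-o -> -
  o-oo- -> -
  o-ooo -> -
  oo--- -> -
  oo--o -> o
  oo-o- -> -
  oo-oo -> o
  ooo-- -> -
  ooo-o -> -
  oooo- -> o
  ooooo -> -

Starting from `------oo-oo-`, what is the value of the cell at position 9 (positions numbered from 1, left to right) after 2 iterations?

-o--oo--o--o
--oo--o-oooo
position 9 holds o

o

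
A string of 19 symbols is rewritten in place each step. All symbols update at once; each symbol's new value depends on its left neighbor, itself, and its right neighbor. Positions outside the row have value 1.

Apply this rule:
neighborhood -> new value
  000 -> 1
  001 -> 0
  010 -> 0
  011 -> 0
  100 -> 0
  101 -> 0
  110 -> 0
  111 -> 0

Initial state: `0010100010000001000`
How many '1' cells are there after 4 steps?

6

0000001000111100010
0111100010000001000
0000001000111100010  (repeats step 1; period 2)
step 4: 0111100010000001000
count of 1: 6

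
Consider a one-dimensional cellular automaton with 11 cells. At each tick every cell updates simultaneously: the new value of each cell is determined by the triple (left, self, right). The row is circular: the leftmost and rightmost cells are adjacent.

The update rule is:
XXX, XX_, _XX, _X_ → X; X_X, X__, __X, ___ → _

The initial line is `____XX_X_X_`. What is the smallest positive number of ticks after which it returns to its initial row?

____XX_X_X_

1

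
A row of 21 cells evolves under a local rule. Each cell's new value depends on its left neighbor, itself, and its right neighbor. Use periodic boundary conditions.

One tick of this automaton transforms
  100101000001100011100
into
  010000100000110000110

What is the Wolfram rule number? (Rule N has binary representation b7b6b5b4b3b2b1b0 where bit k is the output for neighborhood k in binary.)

80

position 17: 111 → 0  (bit 7 = 0)
position 12: 110 → 1  (bit 6 = 1)
position 4: 101 → 0  (bit 5 = 0)
position 1: 100 → 1  (bit 4 = 1)
position 11: 011 → 0  (bit 3 = 0)
position 0: 010 → 0  (bit 2 = 0)
position 2: 001 → 0  (bit 1 = 0)
position 7: 000 → 0  (bit 0 = 0)
bits b7..b0 = 01010000 = 80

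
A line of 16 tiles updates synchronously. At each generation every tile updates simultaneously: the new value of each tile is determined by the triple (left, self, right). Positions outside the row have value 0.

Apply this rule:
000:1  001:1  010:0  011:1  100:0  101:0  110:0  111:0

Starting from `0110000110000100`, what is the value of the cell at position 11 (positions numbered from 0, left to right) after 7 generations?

generation 1: 1100111100111001
generation 2: 1001100001100010
generation 3: 0011001111001100
generation 4: 1110011000011001
generation 5: 1000110011110010
generation 6: 0011100110000100
generation 7: 1110001100111001
position 11 holds 1

1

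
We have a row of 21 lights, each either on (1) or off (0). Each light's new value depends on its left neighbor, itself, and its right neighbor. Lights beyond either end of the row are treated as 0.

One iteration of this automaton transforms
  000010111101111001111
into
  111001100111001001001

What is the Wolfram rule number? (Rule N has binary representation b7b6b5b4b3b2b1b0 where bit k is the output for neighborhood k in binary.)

105

position 7: 111 → 0  (bit 7 = 0)
position 9: 110 → 1  (bit 6 = 1)
position 5: 101 → 1  (bit 5 = 1)
position 15: 100 → 0  (bit 4 = 0)
position 6: 011 → 1  (bit 3 = 1)
position 4: 010 → 0  (bit 2 = 0)
position 3: 001 → 0  (bit 1 = 0)
position 0: 000 → 1  (bit 0 = 1)
bits b7..b0 = 01101001 = 105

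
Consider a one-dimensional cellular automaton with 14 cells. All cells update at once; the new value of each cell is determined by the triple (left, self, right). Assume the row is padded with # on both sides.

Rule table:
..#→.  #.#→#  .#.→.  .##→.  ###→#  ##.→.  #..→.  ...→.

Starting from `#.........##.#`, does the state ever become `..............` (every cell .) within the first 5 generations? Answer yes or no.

generation 1: ............#.
generation 2: .............#
generation 3: ..............
all cells are . at generation 3

yes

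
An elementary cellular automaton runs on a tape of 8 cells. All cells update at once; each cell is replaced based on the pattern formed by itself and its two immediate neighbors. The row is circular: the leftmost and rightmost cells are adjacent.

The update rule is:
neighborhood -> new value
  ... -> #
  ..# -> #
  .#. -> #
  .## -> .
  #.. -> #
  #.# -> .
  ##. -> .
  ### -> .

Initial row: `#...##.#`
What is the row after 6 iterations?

#...####

.###....
#...####
.###....  (repeats iteration 1; period 2)
iteration 6: #...####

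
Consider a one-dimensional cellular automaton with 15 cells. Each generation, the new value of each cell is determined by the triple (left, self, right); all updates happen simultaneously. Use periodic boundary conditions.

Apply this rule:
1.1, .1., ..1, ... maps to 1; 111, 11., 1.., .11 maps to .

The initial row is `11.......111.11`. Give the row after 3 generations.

....111111...1.

generation 1: ...111111...1..
generation 2: 111.......111.1
generation 3: ....111111...1.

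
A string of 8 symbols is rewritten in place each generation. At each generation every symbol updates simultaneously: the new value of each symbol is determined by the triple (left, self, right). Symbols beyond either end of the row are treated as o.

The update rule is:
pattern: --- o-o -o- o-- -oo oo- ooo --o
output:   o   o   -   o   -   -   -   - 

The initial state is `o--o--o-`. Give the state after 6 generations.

-o--o--o
o-o--o--
-o-o--o-
o-o-o--o
-o-o-o--
o-o-o-o-

o-o-o-o-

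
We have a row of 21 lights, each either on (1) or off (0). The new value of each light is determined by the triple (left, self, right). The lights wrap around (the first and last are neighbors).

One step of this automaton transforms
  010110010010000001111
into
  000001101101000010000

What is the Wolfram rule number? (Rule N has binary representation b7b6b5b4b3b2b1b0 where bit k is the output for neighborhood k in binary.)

position 18: 111 → 0  (bit 7 = 0)
position 4: 110 → 0  (bit 6 = 0)
position 0: 101 → 0  (bit 5 = 0)
position 5: 100 → 1  (bit 4 = 1)
position 3: 011 → 0  (bit 3 = 0)
position 1: 010 → 0  (bit 2 = 0)
position 6: 001 → 1  (bit 1 = 1)
position 12: 000 → 0  (bit 0 = 0)
bits b7..b0 = 00010010 = 18

18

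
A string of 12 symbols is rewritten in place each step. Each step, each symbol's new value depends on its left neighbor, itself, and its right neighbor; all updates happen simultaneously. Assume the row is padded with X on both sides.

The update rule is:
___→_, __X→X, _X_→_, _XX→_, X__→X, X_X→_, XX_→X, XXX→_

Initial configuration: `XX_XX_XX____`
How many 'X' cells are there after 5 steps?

step 1: _X__X__XX__X
step 2: __XX_XX_XXX_
step 3: XX_X__X___X_
step 4: _X__XX_X_X__
step 5: __XX_X____XX
count of X: 5

5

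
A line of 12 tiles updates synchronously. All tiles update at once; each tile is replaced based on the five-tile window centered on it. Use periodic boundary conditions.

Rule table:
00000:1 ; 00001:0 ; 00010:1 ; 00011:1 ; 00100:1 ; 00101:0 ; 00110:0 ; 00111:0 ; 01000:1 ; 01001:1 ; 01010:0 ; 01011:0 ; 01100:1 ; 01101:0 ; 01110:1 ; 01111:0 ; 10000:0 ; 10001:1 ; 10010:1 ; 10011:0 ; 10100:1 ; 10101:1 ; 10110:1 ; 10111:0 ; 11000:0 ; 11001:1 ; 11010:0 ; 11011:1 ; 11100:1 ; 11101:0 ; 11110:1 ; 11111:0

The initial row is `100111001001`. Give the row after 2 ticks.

110011111100
011000001110

011000001110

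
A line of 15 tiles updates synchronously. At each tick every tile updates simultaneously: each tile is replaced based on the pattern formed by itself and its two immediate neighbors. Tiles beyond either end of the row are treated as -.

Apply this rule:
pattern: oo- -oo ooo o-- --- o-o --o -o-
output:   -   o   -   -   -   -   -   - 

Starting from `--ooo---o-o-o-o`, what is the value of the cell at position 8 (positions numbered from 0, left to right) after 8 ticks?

--o------------
---------------
---------------  (fixed point — unchanged through tick 8)
position 8 holds -

-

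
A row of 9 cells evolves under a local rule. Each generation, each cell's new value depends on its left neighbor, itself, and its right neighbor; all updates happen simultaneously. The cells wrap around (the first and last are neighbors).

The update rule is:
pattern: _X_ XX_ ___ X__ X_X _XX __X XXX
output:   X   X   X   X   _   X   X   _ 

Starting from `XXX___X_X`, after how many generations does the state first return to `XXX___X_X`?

__XXXXX_X
XXX___X_X

2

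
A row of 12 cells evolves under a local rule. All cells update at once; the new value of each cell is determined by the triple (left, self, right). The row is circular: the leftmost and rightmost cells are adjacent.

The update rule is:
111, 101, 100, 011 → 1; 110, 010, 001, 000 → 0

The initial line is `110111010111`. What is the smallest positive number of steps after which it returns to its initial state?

12

101110101111
011101011111
111010111110
110101111101
101011111011
010111110111
101111101110
011111011101
111110111010
111101110101
111011101011
110111010111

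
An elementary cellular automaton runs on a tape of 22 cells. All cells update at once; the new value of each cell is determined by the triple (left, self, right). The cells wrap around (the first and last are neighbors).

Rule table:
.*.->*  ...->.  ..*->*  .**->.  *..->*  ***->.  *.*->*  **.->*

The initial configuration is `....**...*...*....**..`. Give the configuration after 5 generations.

generation 1: ...*.**.***.***..*.**.
generation 2: ..***.**..**..*****.**
generation 3: **..**.***.***....**.*
generation 4: .***.**..**..**..*.**.
generation 5: *..**.***.***.*****.**

*..**.***.***.*****.**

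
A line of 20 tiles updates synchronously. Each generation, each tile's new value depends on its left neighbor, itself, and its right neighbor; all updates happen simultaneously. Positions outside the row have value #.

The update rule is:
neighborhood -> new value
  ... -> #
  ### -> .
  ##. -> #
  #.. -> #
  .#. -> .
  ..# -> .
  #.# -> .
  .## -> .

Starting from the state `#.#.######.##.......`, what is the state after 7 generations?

#........#..#######.
########..#.......#.
.......##..######...
######..##......###.
.....##..######...#.
####..##......###...
...##..######...###.

...##..######...###.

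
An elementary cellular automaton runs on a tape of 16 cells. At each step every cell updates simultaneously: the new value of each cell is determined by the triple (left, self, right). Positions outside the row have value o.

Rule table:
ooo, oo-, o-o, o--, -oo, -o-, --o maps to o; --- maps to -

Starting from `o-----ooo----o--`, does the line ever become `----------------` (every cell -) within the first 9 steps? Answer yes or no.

oo---ooooo--oooo
ooo-oooooooooooo
oooooooooooooooo
oooooooooooooooo  (fixed point — unchanged through step 9)
step 9 is oooooooooooooooo, still not uniform -

no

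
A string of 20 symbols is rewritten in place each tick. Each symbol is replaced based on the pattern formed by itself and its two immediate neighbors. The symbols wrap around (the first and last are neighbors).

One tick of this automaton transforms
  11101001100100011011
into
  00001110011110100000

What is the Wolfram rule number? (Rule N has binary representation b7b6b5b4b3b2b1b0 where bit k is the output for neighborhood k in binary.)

position 0: 111 → 0  (bit 7 = 0)
position 2: 110 → 0  (bit 6 = 0)
position 3: 101 → 0  (bit 5 = 0)
position 5: 100 → 1  (bit 4 = 1)
position 7: 011 → 0  (bit 3 = 0)
position 4: 010 → 1  (bit 2 = 1)
position 6: 001 → 1  (bit 1 = 1)
position 13: 000 → 0  (bit 0 = 0)
bits b7..b0 = 00010110 = 22

22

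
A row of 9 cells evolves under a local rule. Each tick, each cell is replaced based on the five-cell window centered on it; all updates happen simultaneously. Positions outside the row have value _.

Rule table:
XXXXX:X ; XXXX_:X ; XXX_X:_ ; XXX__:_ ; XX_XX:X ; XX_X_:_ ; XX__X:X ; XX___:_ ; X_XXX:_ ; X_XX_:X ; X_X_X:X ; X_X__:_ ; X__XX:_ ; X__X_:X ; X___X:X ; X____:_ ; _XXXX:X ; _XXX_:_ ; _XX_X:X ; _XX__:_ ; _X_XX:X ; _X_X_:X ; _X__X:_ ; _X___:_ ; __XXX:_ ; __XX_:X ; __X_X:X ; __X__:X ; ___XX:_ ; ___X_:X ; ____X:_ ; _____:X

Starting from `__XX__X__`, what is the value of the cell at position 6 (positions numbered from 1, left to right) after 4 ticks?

_

__X_XXX__
_XXX_____
______XXX
XXXX_____
position 6 holds _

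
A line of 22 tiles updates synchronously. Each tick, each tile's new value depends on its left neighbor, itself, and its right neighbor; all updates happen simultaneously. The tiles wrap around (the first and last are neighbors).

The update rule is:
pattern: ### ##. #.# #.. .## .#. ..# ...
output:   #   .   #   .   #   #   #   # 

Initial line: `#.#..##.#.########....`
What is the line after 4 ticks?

###.##.##########..###
##.##.##########..####
#.##.##########..#####
.##.##########..######

.##.##########..######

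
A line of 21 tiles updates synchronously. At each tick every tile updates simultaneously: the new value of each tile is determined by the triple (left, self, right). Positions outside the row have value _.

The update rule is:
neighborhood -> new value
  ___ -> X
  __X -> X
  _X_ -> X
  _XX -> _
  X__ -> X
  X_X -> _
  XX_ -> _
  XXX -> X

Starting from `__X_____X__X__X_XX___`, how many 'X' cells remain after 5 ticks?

tick 1: XXXXXXXXXXXXXXX___XXX
tick 2: _XXXXXXXXXXXXX_XXX_X_
tick 3: X_XXXXXXXXXXX___X__XX
tick 4: X__XXXXXXXXX_XXXXXX__
tick 5: XXX_XXXXXXX___XXXX_XX
count of X: 16

16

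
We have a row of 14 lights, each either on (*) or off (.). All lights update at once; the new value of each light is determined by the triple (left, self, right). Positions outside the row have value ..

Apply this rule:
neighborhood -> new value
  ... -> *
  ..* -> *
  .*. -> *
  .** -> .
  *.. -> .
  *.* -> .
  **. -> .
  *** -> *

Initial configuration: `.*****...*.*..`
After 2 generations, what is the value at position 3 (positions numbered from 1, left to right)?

*.***..***.*.*
*..*..*.*..*.*
position 3 holds .

.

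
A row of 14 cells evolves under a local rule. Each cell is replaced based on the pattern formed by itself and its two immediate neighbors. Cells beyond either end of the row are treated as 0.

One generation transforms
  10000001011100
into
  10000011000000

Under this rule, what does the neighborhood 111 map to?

0

At position 10 the neighborhood is 111; the next row has 0 there.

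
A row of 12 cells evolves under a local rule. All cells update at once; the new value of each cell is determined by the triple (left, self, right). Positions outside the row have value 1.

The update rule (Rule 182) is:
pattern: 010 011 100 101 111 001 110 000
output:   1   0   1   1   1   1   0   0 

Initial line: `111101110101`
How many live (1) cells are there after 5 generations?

generation 1: 111010101110
generation 2: 110111110101
generation 3: 101011101110
generation 4: 011101010101
generation 5: 101011111110
count of 1: 9

9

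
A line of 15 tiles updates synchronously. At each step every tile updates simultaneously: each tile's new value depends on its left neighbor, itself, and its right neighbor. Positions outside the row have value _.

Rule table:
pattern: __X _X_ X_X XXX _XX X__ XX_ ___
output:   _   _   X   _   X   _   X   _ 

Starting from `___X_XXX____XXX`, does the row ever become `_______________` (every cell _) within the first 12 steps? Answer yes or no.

____XX_X____X_X
____XXX______X_
____X_X________
_____X_________
_______________
all cells are _ at step 5

yes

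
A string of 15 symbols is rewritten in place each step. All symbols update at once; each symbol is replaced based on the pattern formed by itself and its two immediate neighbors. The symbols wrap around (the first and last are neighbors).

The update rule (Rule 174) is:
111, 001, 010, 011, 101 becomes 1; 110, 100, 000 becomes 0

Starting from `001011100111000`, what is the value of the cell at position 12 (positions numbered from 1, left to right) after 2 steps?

0

011111001110000
111110011100000
position 12 holds 0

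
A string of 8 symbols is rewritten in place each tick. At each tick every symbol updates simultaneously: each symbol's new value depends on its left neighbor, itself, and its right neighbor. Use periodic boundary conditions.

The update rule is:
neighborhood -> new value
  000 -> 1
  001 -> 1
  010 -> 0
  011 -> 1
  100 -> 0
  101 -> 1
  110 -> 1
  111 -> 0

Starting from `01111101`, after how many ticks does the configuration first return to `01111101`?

8

11000110
11011111
01110000
11010111
01101100
11111101
00000111
01111101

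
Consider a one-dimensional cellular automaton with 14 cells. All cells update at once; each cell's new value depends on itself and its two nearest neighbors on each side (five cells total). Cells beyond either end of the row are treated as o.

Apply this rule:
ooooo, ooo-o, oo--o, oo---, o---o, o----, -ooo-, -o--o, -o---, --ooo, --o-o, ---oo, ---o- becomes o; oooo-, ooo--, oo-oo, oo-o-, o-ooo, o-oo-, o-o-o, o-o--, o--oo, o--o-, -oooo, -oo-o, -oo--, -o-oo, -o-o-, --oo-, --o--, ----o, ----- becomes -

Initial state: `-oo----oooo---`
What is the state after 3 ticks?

---oo-oo---ooo
ooo-----oooo-o
o--oo--oo--o--

o--oo--oo--o--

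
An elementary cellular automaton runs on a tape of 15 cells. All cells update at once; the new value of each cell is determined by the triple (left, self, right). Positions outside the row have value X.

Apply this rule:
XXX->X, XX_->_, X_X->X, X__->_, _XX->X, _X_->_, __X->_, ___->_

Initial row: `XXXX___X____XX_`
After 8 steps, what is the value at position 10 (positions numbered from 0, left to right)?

_

XXX_________X_X
XX___________XX
X____________XX
_____________XX
_____________XX  (fixed point — unchanged through step 8)
position 10 holds _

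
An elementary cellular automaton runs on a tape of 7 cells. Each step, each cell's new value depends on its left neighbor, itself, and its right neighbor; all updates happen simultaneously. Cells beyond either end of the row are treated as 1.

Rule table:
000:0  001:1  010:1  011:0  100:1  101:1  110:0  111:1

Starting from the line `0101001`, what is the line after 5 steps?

1111110
1111101
1111010
1110111
1101011

1101011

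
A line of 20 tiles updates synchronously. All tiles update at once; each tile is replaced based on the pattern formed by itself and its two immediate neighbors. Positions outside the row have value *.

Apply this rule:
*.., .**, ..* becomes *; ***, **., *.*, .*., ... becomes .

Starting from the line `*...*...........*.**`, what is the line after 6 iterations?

***.........**..*.**

.*.*.*.........*..*.
......*.......*.**..
*....*.*.....*..*.**
.*..*...*...*.**..*.
..**.*.*.*.*..*.**..
***.........**..*.**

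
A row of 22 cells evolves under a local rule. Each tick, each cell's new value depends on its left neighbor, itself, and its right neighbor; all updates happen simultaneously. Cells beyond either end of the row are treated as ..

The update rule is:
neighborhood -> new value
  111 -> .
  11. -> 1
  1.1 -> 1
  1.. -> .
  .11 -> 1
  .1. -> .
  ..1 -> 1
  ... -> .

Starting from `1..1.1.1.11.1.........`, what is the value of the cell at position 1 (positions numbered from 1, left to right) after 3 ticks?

tick 1: ..1.1.1.1111..........
tick 2: .1.1.1.11..1..........
tick 3: 1.1.1.111.1...........
position 1 holds 1

1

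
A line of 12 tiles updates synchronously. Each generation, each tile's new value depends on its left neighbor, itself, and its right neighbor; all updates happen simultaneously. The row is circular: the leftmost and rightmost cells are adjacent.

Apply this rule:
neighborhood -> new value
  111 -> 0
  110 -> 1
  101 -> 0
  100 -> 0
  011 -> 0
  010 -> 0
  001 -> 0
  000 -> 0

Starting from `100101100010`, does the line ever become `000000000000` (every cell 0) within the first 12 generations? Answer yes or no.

000000100000
000000000000
all cells are 0 at generation 2

yes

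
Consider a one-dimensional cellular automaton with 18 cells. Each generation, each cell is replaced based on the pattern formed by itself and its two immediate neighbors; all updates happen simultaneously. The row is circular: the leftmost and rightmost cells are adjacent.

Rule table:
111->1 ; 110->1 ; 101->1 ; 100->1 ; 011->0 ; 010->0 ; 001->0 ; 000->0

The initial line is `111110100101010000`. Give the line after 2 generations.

011111010010101000
001111101001010100

001111101001010100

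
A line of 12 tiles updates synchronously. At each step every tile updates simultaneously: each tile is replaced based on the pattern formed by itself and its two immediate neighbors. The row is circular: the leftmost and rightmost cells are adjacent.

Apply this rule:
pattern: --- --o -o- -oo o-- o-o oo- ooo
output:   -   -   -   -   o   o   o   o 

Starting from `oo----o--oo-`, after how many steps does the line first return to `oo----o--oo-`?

-oo----o--oo
o-oo----o--o
oo-oo----o--
-oo-oo----o-
--oo-oo----o
o--oo-oo----
-o--oo-oo---
--o--oo-oo--
---o--oo-oo-
----o--oo-oo
o----o--oo-o
oo----o--oo-

12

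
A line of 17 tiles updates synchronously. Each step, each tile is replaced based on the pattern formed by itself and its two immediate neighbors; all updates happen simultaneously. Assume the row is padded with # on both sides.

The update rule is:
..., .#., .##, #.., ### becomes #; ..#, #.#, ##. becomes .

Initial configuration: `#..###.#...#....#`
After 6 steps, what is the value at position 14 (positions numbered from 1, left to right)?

.#.##..###.####.#
.#.#.#.##..###..#
.#.#.#.#.#.##.#.#
.#.#.#.#.#.#..#.#
.#.#.#.#.#.##.#.#  (repeats step 3; period 2)
step 6: .#.#.#.#.#.#..#.#
position 14 holds .

.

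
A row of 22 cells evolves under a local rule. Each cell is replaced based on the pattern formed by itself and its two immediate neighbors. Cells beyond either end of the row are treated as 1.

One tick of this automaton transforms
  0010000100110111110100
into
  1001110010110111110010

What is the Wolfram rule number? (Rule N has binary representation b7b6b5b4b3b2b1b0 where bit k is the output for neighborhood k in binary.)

217

position 14: 111 → 1  (bit 7 = 1)
position 11: 110 → 1  (bit 6 = 1)
position 12: 101 → 0  (bit 5 = 0)
position 0: 100 → 1  (bit 4 = 1)
position 10: 011 → 1  (bit 3 = 1)
position 2: 010 → 0  (bit 2 = 0)
position 1: 001 → 0  (bit 1 = 0)
position 4: 000 → 1  (bit 0 = 1)
bits b7..b0 = 11011001 = 217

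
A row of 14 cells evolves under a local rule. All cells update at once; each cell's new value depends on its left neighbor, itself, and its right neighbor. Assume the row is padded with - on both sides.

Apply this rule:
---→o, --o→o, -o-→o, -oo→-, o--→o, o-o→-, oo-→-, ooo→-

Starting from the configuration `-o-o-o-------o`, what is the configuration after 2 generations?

oo-o-ooooooooo
---o----------

---o----------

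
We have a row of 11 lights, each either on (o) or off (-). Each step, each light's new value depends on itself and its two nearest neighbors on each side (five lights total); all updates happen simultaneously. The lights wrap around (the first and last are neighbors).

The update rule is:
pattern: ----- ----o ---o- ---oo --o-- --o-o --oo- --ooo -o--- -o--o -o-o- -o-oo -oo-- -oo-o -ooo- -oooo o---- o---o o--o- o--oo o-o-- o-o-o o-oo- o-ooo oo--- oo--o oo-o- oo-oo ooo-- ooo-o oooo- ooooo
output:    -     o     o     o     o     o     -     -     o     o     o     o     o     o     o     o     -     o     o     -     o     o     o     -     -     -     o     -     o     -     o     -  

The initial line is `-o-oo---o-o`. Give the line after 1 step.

ooooo-ooooo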